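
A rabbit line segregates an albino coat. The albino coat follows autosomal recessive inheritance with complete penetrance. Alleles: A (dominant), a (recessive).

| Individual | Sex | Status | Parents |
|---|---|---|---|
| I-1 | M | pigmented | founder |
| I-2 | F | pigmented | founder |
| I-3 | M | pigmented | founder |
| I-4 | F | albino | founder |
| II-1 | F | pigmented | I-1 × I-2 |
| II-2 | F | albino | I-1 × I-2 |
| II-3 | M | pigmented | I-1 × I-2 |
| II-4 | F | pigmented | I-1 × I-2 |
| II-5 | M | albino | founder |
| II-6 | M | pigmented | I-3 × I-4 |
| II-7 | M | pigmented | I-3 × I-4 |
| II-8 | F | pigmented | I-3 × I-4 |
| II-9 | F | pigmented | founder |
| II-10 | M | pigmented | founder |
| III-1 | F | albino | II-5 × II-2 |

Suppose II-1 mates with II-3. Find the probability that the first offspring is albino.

1/9

I-1 is pigmented so carries A and passed a to II-2 (aa), so I-1 is Aa.
I-2 is pigmented so carries A and passed a to II-2 (aa), so I-2 is Aa.
II-1 is a pigmented offspring of I-1 (Aa) × I-2 (Aa), whose cross gives 1/4 AA : 1/2 Aa : 1/4 aa; conditioning on being pigmented, II-1 is AA with probability 1/3, Aa with probability 2/3.
II-3 is a pigmented offspring of I-1 (Aa) × I-2 (Aa), whose cross gives 1/4 AA : 1/2 Aa : 1/4 aa; conditioning on being pigmented, II-3 is AA with probability 1/3, Aa with probability 2/3.
Summing over parental genotype combinations, P(offspring is albino) = 4/9·1/4 = 1/9.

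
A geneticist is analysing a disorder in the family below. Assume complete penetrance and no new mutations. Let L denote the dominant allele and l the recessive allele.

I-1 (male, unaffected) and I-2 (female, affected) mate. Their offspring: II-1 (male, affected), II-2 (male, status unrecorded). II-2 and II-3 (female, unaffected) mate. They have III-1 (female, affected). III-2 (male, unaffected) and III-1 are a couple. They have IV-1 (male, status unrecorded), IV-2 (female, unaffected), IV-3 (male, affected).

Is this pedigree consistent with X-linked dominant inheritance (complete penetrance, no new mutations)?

A consistent assignment under X-linked dominant exists: I-1 X^l Y, I-2 X^L X^L, II-1 X^L Y, II-2 X^L Y, II-3 X^l X^l, III-1 X^L X^l, III-2 X^l Y, IV-1 X^L Y, IV-2 X^l X^l, IV-3 X^L Y.
In this assignment every recorded phenotype matches its genotype and every non-founder's genotype is obtainable from its parents' genotypes, so the pedigree is consistent.

Yes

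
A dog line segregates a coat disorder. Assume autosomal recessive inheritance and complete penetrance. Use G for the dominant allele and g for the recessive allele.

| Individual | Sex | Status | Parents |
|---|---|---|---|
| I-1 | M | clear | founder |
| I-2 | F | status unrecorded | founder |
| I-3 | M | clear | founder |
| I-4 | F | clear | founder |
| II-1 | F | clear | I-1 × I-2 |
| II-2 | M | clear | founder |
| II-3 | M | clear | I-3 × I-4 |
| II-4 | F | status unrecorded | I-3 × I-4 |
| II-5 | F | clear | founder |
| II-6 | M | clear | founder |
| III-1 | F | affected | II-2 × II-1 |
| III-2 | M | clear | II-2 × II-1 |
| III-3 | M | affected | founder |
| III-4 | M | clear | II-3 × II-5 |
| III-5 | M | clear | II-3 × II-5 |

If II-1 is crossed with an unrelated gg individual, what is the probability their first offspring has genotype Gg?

II-1 is clear so carries G and passed g to III-1 (gg), so II-1 is Gg.
The cross gives 1/2 Gg : 1/2 gg, so P(offspring has genotype Gg) = 1/2.

1/2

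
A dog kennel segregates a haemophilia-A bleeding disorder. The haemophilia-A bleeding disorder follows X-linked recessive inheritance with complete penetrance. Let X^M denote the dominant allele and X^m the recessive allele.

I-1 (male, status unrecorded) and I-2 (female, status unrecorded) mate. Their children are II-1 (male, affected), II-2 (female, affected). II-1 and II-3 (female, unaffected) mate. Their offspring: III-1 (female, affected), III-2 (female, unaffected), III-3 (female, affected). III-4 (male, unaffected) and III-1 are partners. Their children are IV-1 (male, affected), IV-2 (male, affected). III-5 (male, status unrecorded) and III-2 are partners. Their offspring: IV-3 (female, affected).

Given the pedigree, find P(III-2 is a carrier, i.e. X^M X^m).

III-2 is unaffected so carries M and received m from II-1 (X^m Y), so III-2 is X^M X^m, giving P(X^M X^m) = 1.

1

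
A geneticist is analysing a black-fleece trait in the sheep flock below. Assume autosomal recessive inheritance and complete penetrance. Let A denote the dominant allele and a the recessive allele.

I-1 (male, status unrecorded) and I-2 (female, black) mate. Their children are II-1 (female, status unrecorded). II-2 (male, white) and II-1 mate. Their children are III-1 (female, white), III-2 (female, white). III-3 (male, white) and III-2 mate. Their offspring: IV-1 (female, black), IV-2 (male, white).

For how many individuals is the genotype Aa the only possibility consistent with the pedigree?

2

Obligate heterozygotes: III-2 is white so carries A and passed a to IV-1 (aa), so III-2 is Aa; III-3 is white so carries A and passed a to IV-1 (aa), so III-3 is Aa.
Every other individual is either homozygous by phenotype or has at least one consistent homozygous assignment, so the count is 2.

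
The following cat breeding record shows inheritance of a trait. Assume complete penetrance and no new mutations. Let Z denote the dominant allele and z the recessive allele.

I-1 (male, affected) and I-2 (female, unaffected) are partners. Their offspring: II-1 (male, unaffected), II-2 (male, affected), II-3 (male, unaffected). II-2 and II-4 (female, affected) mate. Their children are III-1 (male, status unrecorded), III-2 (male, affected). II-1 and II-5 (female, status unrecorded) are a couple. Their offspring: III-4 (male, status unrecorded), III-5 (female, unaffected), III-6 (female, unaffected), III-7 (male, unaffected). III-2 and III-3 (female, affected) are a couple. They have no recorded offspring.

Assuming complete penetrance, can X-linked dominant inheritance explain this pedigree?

Under X-linked dominant, II-2 (affected, male) cannot arise from I-1 (affected) × I-2 (unaffected).

No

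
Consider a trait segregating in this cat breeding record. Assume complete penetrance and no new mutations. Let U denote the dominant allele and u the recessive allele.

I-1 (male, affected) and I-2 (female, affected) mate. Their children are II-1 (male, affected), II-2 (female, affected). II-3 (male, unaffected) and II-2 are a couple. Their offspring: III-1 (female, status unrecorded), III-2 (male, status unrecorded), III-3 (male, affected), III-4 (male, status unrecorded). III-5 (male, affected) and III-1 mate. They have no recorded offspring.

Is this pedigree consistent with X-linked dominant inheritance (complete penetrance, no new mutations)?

Yes

A consistent assignment under X-linked dominant exists: I-1 X^U Y, I-2 X^U X^U, II-1 X^U Y, II-2 X^U X^U, II-3 X^u Y, III-1 X^U X^u, III-2 X^U Y, III-3 X^U Y, III-4 X^U Y, III-5 X^U Y.
In this assignment every recorded phenotype matches its genotype and every non-founder's genotype is obtainable from its parents' genotypes, so the pedigree is consistent.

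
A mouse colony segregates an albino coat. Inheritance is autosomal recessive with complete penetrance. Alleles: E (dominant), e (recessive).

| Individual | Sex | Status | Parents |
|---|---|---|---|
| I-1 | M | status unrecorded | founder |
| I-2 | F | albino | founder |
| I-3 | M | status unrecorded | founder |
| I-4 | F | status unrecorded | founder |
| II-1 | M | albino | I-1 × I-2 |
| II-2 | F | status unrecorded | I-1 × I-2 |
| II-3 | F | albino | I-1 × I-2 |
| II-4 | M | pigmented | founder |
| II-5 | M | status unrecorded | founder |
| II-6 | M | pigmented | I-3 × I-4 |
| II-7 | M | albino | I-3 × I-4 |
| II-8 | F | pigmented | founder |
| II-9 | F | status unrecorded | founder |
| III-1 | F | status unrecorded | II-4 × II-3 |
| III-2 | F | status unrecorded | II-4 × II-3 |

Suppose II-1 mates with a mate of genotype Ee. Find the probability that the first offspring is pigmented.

II-1 is albino, so II-1 is ee.
The cross gives 1/2 Ee : 1/2 ee, so P(offspring is pigmented) = 1/2.

1/2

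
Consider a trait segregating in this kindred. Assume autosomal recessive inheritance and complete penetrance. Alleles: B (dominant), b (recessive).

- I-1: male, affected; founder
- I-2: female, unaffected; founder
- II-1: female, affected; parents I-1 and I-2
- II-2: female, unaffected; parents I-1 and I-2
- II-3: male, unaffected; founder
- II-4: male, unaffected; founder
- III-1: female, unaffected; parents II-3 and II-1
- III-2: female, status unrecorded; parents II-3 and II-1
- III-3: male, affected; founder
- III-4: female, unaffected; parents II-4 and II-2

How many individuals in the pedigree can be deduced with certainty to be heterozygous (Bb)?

Obligate heterozygotes: I-2 is unaffected so carries B and passed b to II-1 (bb), so I-2 is Bb; II-2 is unaffected so carries B and received b from I-1 (bb), so II-2 is Bb; III-1 is unaffected so carries B and received b from II-1 (bb), so III-1 is Bb.
Every other individual is either homozygous by phenotype or has at least one consistent homozygous assignment, so the count is 3.

3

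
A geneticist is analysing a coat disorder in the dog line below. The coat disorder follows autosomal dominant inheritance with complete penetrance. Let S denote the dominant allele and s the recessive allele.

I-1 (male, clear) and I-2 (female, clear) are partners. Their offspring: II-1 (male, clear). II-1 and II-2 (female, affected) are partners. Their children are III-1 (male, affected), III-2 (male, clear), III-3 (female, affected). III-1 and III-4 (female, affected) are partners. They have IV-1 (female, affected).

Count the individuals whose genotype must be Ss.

3

Obligate heterozygotes: II-2 is affected so carries S and passed s to III-2 (ss), so II-2 is Ss; III-1 is affected so carries S and received s from II-1 (ss), so III-1 is Ss; III-3 is affected so carries S and received s from II-1 (ss), so III-3 is Ss.
Every other individual is either homozygous by phenotype or has at least one consistent homozygous assignment, so the count is 3.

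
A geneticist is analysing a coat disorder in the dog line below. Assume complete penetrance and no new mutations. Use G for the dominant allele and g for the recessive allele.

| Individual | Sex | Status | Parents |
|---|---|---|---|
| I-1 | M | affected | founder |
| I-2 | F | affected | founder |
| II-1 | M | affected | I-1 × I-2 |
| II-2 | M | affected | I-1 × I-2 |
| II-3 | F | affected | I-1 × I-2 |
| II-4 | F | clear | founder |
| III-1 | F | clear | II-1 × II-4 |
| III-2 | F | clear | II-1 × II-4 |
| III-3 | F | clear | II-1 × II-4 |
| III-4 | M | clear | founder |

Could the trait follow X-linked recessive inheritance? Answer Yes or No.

Yes

A consistent assignment under X-linked recessive exists: I-1 X^g Y, I-2 X^g X^g, II-1 X^g Y, II-2 X^g Y, II-3 X^g X^g, II-4 X^G X^G, III-1 X^G X^g, III-2 X^G X^g, III-3 X^G X^g, III-4 X^G Y.
In this assignment every recorded phenotype matches its genotype and every non-founder's genotype is obtainable from its parents' genotypes, so the pedigree is consistent.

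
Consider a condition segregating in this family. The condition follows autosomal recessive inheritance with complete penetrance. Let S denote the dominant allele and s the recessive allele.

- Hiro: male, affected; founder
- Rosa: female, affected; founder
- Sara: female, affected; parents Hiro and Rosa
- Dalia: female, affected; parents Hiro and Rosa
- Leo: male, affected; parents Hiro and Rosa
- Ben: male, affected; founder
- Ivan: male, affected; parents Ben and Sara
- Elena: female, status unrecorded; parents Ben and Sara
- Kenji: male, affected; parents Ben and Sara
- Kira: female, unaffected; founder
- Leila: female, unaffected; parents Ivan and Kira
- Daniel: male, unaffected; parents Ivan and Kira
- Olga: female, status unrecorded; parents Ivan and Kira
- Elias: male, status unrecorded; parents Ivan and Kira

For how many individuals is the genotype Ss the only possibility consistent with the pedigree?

Obligate heterozygotes: Leila is unaffected so carries S and received s from Ivan (ss), so Leila is Ss; Daniel is unaffected so carries S and received s from Ivan (ss), so Daniel is Ss.
Every other individual is either homozygous by phenotype or has at least one consistent homozygous assignment, so the count is 2.

2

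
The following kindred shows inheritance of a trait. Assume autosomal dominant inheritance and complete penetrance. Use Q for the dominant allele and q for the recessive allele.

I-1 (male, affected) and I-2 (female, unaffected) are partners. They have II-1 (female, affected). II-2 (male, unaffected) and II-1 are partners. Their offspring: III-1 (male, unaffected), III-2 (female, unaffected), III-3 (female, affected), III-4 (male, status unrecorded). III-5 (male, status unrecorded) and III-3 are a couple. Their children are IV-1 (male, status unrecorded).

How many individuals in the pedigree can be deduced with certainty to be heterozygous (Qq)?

2

Obligate heterozygotes: II-1 is affected so carries Q and received q from I-2 (qq), so II-1 is Qq; III-3 is affected so carries Q and received q from II-2 (qq), so III-3 is Qq.
Every other individual is either homozygous by phenotype or has at least one consistent homozygous assignment, so the count is 2.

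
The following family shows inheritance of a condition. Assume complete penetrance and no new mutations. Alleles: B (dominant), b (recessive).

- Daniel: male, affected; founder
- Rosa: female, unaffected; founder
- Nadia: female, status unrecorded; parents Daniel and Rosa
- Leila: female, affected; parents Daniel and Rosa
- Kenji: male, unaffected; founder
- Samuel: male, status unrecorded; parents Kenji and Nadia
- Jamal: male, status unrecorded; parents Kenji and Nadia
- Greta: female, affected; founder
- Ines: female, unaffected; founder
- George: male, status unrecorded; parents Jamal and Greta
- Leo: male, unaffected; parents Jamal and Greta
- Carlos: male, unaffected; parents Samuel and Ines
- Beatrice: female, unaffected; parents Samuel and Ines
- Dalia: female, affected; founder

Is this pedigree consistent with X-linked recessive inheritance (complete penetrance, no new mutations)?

No

Under X-linked recessive, Leo (unaffected, male) cannot arise from Jamal (unrecorded) × Greta (affected).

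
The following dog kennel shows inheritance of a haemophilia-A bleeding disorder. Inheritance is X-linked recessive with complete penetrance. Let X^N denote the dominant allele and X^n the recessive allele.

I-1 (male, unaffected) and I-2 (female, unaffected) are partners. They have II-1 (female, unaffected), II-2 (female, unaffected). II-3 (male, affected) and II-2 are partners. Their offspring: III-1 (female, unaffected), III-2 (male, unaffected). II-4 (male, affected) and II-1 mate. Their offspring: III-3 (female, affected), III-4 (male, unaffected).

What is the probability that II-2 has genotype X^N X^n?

1/5

I-1 is unaffected, so I-1 is X^N Y.
I-2 is unaffected so carries N and passed n to II-1 (X^N X^n, whose N came from I-1), so I-2 is X^N X^n.
Their cross gives offspring ratios 1/2 X^N X^N : 1/2 X^N X^n. Conditioning on II-2 being unaffected, P(X^N X^n) = 1/2 / 1 = 1/2 before taking II-2's own offspring into account.
II-3 is affected, so II-3 is X^n Y.
Now use II-2's offspring. Probability of each recorded status — unaffected daughter III-1: 1/2 if II-2 is X^N X^n, 1 if X^N X^N; unaffected son III-2: 1/2 if II-2 is X^N X^n, 1 if X^N X^N.
Bayes: P(X^N X^n) = 1/2·1/4 / (1/2·1/4 + 1/2·1) = 1/5.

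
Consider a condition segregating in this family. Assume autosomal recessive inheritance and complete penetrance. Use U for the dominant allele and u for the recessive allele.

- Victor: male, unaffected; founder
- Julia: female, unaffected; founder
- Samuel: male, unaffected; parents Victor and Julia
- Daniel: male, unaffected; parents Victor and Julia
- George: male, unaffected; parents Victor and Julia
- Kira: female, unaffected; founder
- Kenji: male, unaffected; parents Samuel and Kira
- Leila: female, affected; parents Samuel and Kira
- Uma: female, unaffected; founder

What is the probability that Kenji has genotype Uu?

2/3

Samuel is unaffected so carries U and passed u to Leila (uu), so Samuel is Uu.
Kira is unaffected so carries U and passed u to Leila (uu), so Kira is Uu.
Their cross gives offspring ratios 1/4 UU : 1/2 Uu : 1/4 uu. Conditioning on Kenji being unaffected, P(Uu) = 1/2 / 3/4 = 2/3.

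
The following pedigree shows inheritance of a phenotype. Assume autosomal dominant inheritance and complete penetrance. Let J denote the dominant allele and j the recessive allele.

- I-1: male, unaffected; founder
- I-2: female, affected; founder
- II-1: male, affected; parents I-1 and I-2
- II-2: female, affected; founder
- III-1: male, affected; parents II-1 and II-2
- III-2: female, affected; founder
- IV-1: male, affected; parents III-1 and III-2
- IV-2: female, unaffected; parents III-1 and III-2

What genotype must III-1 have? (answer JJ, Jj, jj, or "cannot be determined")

Jj

From phenotype alone, III-1 is JJ or Jj.
III-1 is affected so carries J and passed j to IV-2 (jj), so III-1 is Jj.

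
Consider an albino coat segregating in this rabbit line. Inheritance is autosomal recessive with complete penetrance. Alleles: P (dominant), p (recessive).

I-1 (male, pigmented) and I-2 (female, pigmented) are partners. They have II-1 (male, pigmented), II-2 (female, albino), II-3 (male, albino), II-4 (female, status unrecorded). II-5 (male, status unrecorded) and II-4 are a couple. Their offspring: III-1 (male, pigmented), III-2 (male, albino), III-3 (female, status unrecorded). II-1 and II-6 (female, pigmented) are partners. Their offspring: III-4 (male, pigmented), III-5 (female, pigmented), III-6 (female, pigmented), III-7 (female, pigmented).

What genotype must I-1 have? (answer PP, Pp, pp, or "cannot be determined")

Pp

From phenotype alone, I-1 is PP or Pp.
I-1 is pigmented so carries P and passed p to II-2 (pp), so I-1 is Pp.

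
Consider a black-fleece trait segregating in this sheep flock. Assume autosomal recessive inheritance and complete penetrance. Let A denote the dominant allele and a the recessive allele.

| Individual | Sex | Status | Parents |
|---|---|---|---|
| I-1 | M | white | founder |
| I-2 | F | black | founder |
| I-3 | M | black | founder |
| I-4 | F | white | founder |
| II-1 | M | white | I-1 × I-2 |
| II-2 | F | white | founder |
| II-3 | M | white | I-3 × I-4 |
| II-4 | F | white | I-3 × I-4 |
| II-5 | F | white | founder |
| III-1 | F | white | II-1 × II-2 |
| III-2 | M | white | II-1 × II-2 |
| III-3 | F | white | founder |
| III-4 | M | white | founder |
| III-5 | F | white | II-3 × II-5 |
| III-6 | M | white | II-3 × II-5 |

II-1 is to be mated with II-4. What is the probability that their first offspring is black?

1/4

II-1 is white so carries A and received a from I-2 (aa), so II-1 is Aa.
II-4 is white so carries A and received a from I-3 (aa), so II-4 is Aa.
The cross gives 1/4 AA : 1/2 Aa : 1/4 aa, so P(offspring is black) = 1/4.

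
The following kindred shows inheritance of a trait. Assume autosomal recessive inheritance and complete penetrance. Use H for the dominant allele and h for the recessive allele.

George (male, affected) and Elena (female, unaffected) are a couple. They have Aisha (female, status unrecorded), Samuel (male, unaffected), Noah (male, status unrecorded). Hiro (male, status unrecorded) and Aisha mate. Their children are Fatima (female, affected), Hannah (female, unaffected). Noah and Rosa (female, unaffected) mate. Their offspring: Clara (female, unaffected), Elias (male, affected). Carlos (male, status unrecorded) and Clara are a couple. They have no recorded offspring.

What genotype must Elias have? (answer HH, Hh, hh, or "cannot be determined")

hh

Elias is affected, so Elias is hh.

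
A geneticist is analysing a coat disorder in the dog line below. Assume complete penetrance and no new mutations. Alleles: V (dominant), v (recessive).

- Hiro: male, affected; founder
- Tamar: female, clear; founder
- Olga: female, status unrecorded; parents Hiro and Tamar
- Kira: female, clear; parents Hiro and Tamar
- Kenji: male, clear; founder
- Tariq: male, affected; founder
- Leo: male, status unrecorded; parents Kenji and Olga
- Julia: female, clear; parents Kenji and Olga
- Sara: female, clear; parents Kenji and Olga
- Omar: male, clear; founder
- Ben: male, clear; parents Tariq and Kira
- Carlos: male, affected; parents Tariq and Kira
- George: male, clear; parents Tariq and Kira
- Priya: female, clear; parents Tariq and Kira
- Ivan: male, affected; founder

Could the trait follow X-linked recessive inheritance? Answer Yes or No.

Yes

A consistent assignment under X-linked recessive exists: Hiro X^v Y, Tamar X^V X^V, Olga X^V X^v, Kira X^V X^v, Kenji X^V Y, Tariq X^v Y, Leo X^V Y, Julia X^V X^V, Sara X^V X^V, Omar X^V Y, Ben X^V Y, Carlos X^v Y, George X^V Y, Priya X^V X^v, Ivan X^v Y.
In this assignment every recorded phenotype matches its genotype and every non-founder's genotype is obtainable from its parents' genotypes, so the pedigree is consistent.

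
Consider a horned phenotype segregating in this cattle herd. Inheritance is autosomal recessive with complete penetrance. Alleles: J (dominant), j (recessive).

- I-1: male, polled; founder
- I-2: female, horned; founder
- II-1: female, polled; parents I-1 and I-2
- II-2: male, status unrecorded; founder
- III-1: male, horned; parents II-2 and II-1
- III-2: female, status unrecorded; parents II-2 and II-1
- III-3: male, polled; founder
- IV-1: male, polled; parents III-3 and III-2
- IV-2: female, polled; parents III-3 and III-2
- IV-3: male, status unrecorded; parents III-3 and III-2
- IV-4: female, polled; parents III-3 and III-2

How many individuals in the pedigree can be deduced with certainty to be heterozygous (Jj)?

1

Obligate heterozygotes: II-1 is polled so carries J and received j from I-2 (jj), so II-1 is Jj.
Every other individual is either homozygous by phenotype or has at least one consistent homozygous assignment, so the count is 1.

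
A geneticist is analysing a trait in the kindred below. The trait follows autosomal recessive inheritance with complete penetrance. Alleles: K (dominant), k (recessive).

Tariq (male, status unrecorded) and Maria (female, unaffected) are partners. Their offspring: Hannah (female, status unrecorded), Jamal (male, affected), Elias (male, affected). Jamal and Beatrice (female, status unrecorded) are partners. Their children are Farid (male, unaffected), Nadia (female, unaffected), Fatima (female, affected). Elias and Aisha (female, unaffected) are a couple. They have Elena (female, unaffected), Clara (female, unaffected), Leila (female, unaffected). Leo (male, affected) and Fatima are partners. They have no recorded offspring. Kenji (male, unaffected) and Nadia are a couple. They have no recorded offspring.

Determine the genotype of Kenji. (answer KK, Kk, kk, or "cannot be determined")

Kenji's phenotype allows KK or Kk, and no parent or child forces a single allele at both positions; consistent genotype assignments exist with Kenji as KK or Kk.

cannot be determined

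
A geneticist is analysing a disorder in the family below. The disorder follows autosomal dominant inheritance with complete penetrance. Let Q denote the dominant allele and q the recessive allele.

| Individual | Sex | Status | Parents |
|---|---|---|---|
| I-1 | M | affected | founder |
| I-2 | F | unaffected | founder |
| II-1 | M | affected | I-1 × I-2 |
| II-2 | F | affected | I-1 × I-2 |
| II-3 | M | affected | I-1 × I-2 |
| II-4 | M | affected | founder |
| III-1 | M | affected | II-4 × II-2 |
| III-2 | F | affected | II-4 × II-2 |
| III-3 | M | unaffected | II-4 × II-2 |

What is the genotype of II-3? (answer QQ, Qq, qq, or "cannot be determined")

Qq

From phenotype alone, II-3 is QQ or Qq.
II-3 is affected so carries Q and received q from I-2 (qq), so II-3 is Qq.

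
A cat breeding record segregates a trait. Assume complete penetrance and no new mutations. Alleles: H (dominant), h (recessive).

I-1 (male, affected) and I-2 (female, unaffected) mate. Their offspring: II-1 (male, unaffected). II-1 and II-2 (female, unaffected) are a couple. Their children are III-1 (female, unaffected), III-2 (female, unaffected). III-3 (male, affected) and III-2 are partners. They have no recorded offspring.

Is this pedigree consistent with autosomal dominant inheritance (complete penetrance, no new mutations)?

A consistent assignment under autosomal dominant exists: I-1 Hh, I-2 hh, II-1 hh, II-2 hh, III-1 hh, III-2 hh, III-3 HH.
In this assignment every recorded phenotype matches its genotype and every non-founder's genotype is obtainable from its parents' genotypes, so the pedigree is consistent.

Yes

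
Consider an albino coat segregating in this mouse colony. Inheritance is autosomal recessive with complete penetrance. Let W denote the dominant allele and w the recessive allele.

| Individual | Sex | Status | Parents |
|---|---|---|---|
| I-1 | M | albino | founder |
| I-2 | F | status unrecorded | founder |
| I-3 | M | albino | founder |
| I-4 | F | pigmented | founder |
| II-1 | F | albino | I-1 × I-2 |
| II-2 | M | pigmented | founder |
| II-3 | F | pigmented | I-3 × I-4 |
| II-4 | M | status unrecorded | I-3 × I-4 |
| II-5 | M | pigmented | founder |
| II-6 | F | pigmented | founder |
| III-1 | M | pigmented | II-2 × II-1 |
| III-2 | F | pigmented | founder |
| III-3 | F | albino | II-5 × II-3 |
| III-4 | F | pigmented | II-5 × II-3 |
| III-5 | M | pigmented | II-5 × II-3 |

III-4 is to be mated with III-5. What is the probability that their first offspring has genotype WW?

II-5 is pigmented so carries W and passed w to III-3 (ww), so II-5 is Ww.
II-3 is pigmented so carries W and received w from I-3 (ww), so II-3 is Ww.
III-4 is a pigmented offspring of II-5 (Ww) × II-3 (Ww), whose cross gives 1/4 WW : 1/2 Ww : 1/4 ww; conditioning on being pigmented, III-4 is WW with probability 1/3, Ww with probability 2/3.
III-5 is a pigmented offspring of II-5 (Ww) × II-3 (Ww), whose cross gives 1/4 WW : 1/2 Ww : 1/4 ww; conditioning on being pigmented, III-5 is WW with probability 1/3, Ww with probability 2/3.
Summing over parental genotype combinations, P(offspring has genotype WW) = 1/9·1 + 2/9·1/2 + 2/9·1/2 + 4/9·1/4 = 4/9.

4/9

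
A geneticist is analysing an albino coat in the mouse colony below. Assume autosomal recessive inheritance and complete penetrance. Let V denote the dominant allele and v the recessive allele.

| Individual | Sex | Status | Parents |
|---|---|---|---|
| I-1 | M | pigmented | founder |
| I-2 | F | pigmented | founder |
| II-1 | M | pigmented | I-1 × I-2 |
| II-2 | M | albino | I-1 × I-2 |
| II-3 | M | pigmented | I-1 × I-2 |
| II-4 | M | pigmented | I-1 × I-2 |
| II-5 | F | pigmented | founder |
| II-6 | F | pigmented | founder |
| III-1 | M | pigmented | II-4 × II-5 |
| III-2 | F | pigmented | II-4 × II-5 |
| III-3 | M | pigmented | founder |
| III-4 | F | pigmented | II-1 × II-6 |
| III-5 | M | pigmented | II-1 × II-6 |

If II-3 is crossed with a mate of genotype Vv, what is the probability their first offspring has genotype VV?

I-1 is pigmented so carries V and passed v to II-2 (vv), so I-1 is Vv.
I-2 is pigmented so carries V and passed v to II-2 (vv), so I-2 is Vv.
II-3 is a pigmented offspring of I-1 (Vv) × I-2 (Vv), whose cross gives 1/4 VV : 1/2 Vv : 1/4 vv; conditioning on being pigmented, II-3 is VV with probability 1/3, Vv with probability 2/3.
Summing over parental genotype combinations, P(offspring has genotype VV) = 1/3·1/2 + 2/3·1/4 = 1/3.

1/3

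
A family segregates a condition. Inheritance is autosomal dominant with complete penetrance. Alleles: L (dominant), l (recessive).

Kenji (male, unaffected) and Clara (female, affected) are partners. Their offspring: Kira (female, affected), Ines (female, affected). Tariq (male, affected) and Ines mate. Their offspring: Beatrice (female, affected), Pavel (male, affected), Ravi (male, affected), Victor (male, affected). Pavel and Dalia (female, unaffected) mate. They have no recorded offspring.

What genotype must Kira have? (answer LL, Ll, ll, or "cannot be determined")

Ll

From phenotype alone, Kira is LL or Ll.
Kira is affected so carries L and received l from Kenji (ll), so Kira is Ll.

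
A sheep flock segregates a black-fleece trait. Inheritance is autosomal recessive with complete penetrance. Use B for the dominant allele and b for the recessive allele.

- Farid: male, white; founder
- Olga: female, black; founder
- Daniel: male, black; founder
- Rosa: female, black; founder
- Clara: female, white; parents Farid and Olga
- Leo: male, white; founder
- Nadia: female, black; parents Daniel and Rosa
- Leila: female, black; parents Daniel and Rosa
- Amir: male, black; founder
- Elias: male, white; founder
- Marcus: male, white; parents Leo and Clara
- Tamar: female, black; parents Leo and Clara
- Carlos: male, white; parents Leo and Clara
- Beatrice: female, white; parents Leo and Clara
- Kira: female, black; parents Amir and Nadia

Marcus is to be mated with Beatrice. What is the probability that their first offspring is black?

1/9

Leo is white so carries B and passed b to Tamar (bb), so Leo is Bb.
Clara is white so carries B and received b from Olga (bb), so Clara is Bb.
Marcus is a white offspring of Leo (Bb) × Clara (Bb), whose cross gives 1/4 BB : 1/2 Bb : 1/4 bb; conditioning on being white, Marcus is BB with probability 1/3, Bb with probability 2/3.
Beatrice is a white offspring of Leo (Bb) × Clara (Bb), whose cross gives 1/4 BB : 1/2 Bb : 1/4 bb; conditioning on being white, Beatrice is BB with probability 1/3, Bb with probability 2/3.
Summing over parental genotype combinations, P(offspring is black) = 4/9·1/4 = 1/9.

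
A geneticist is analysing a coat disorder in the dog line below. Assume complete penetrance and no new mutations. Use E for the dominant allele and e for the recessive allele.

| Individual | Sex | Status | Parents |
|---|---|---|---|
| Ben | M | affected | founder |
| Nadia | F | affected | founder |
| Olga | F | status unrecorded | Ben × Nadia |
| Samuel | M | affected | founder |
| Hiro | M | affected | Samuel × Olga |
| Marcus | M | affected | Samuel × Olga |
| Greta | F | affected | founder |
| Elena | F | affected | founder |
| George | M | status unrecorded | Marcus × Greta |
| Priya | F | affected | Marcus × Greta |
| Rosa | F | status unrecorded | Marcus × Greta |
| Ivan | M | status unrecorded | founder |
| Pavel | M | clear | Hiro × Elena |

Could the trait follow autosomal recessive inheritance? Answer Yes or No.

Under autosomal recessive, Pavel (clear, male) cannot arise from Hiro (affected) × Elena (affected).

No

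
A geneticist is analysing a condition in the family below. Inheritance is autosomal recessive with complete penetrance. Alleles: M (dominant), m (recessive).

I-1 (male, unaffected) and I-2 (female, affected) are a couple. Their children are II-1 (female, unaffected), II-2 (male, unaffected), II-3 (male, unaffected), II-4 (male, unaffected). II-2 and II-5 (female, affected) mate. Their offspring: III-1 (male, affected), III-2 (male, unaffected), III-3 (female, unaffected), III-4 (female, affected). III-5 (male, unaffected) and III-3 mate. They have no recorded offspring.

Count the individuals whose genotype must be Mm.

Obligate heterozygotes: II-1 is unaffected so carries M and received m from I-2 (mm), so II-1 is Mm; II-2 is unaffected so carries M and received m from I-2 (mm), so II-2 is Mm; II-3 is unaffected so carries M and received m from I-2 (mm), so II-3 is Mm; II-4 is unaffected so carries M and received m from I-2 (mm), so II-4 is Mm; III-2 is unaffected so carries M and received m from II-5 (mm), so III-2 is Mm; III-3 is unaffected so carries M and received m from II-5 (mm), so III-3 is Mm.
Every other individual is either homozygous by phenotype or has at least one consistent homozygous assignment, so the count is 6.

6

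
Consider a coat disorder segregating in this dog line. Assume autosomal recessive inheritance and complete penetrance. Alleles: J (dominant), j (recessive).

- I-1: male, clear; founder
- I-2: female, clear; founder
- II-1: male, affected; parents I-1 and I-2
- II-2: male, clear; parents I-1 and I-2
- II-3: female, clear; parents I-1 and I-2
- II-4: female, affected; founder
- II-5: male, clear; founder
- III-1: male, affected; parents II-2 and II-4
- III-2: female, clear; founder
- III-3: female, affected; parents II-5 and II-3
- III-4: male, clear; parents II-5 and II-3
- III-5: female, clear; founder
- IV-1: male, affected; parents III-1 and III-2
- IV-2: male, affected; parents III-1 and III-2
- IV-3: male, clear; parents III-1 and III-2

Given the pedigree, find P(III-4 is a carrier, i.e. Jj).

2/3

II-5 is clear so carries J and passed j to III-3 (jj), so II-5 is Jj.
II-3 is clear so carries J and passed j to III-3 (jj), so II-3 is Jj.
Their cross gives offspring ratios 1/4 JJ : 1/2 Jj : 1/4 jj. Conditioning on III-4 being clear, P(Jj) = 1/2 / 3/4 = 2/3.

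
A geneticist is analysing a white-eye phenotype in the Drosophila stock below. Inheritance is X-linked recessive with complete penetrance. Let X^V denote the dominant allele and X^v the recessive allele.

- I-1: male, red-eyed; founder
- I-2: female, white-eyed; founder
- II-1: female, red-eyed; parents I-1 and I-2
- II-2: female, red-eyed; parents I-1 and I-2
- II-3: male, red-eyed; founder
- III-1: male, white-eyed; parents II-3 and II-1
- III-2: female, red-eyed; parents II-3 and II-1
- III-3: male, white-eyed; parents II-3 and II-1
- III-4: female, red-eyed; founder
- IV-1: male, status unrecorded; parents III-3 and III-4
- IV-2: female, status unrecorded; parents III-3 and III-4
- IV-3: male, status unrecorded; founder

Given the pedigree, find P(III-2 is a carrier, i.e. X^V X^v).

II-3 is red-eyed, so II-3 is X^V Y.
II-1 is red-eyed so carries V and received v from I-2 (X^v X^v), so II-1 is X^V X^v.
Their cross gives offspring ratios 1/2 X^V X^V : 1/2 X^V X^v. Conditioning on III-2 being red-eyed, P(X^V X^v) = 1/2 / 1 = 1/2.

1/2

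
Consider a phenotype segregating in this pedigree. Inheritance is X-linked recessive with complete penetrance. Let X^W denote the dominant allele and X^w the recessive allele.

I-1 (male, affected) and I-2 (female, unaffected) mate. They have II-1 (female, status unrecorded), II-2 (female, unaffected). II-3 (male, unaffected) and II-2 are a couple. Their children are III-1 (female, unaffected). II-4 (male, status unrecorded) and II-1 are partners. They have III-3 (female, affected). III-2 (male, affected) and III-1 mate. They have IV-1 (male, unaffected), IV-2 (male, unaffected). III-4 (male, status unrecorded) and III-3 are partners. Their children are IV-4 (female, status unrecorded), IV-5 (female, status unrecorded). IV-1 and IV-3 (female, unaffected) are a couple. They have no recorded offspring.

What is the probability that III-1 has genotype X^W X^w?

1/5

II-3 is unaffected, so II-3 is X^W Y.
II-2 is unaffected so carries W and received w from I-1 (X^w Y), so II-2 is X^W X^w.
Their cross gives offspring ratios 1/2 X^W X^W : 1/2 X^W X^w. Conditioning on III-1 being unaffected, P(X^W X^w) = 1/2 / 1 = 1/2 before taking III-1's own offspring into account.
III-2 is affected, so III-2 is X^w Y.
Now use III-1's offspring. Probability of each recorded status — unaffected son IV-1: 1/2 if III-1 is X^W X^w, 1 if X^W X^W; unaffected son IV-2: 1/2 if III-1 is X^W X^w, 1 if X^W X^W.
Bayes: P(X^W X^w) = 1/2·1/4 / (1/2·1/4 + 1/2·1) = 1/5.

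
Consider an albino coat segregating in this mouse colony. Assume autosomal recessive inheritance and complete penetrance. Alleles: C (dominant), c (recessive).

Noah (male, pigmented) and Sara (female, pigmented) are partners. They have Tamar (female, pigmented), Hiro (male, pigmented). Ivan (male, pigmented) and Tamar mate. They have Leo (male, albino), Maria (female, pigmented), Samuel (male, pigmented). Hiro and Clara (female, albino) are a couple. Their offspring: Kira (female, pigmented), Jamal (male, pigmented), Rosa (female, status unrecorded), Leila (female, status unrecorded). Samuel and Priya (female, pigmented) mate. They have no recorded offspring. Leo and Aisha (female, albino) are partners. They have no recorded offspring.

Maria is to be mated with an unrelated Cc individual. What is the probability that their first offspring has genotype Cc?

Ivan is pigmented so carries C and passed c to Leo (cc), so Ivan is Cc.
Tamar is pigmented so carries C and passed c to Leo (cc), so Tamar is Cc.
Maria is a pigmented offspring of Ivan (Cc) × Tamar (Cc), whose cross gives 1/4 CC : 1/2 Cc : 1/4 cc; conditioning on being pigmented, Maria is CC with probability 1/3, Cc with probability 2/3.
Summing over parental genotype combinations, P(offspring has genotype Cc) = 1/3·1/2 + 2/3·1/2 = 1/2.

1/2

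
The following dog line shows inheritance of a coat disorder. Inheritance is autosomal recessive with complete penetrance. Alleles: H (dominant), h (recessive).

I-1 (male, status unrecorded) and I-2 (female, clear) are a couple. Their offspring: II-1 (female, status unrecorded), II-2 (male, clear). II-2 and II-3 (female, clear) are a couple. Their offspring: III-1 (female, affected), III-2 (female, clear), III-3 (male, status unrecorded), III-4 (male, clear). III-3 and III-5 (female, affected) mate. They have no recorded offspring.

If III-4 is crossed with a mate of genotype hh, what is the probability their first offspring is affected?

1/3

II-2 is clear so carries H and passed h to III-1 (hh), so II-2 is Hh.
II-3 is clear so carries H and passed h to III-1 (hh), so II-3 is Hh.
III-4 is a clear offspring of II-2 (Hh) × II-3 (Hh), whose cross gives 1/4 HH : 1/2 Hh : 1/4 hh; conditioning on being clear, III-4 is HH with probability 1/3, Hh with probability 2/3.
Summing over parental genotype combinations, P(offspring is affected) = 2/3·1/2 = 1/3.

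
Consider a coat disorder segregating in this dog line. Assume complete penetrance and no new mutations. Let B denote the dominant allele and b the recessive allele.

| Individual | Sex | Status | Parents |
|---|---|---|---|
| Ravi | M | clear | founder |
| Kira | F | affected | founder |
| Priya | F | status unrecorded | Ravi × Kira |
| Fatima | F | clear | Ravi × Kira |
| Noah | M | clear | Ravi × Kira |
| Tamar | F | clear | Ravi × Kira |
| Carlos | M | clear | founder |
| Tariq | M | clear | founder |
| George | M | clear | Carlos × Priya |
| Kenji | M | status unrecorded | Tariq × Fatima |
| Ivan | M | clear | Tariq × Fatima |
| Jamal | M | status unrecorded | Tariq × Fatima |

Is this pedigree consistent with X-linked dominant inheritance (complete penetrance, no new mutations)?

Yes

A consistent assignment under X-linked dominant exists: Ravi X^b Y, Kira X^B X^b, Priya X^B X^b, Fatima X^b X^b, Noah X^b Y, Tamar X^b X^b, Carlos X^b Y, Tariq X^b Y, George X^b Y, Kenji X^b Y, Ivan X^b Y, Jamal X^b Y.
In this assignment every recorded phenotype matches its genotype and every non-founder's genotype is obtainable from its parents' genotypes, so the pedigree is consistent.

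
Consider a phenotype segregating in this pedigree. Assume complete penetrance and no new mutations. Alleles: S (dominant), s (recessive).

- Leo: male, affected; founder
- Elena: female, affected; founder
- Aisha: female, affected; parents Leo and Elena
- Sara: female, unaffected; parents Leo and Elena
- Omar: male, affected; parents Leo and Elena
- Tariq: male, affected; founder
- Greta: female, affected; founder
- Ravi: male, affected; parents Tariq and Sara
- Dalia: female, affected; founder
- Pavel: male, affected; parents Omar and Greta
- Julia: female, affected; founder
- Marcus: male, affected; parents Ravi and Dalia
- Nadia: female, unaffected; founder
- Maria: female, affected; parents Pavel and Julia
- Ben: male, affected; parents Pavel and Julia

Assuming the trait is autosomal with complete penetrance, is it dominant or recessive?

Leo and Elena are both affected yet have an unaffected child Sara. Under a recessive model two affected parents are homozygous and every child would be affected, so the trait cannot be recessive.

dominant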